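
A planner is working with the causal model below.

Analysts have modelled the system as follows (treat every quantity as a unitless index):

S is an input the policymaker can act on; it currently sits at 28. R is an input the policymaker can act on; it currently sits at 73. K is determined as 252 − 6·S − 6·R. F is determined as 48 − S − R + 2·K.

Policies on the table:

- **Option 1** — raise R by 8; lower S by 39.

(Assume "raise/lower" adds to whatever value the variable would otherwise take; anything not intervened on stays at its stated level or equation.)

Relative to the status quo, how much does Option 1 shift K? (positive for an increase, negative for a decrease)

186

Baseline:
  S = 28
  R = 73
  K = 252 − 6·28 − 6·73 = -354
Option 1 (R + 8, S − 39):
  S = 28 − 39 = -11
  R = 73 + 8 = 81
  K = 252 − 6·(-11) − 6·81 = -168
Change in K: -168 − (-354) = 186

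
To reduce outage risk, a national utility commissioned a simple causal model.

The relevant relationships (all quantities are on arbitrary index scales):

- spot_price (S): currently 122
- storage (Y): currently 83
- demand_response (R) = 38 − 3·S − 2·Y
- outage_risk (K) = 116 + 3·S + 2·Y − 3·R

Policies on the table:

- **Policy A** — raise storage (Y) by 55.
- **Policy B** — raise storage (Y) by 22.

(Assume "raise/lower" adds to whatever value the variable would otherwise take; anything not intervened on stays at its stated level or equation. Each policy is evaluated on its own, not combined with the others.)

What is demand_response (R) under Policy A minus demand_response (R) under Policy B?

Policy A (Y + 55):
  S = 122
  Y = 83 + 55 = 138
  R = 38 − 3·122 − 2·138 = -604
Policy B (Y + 22):
  S = 122
  Y = 83 + 22 = 105
  R = 38 − 3·122 − 2·105 = -538
R: -604 − (-538) = -66

-66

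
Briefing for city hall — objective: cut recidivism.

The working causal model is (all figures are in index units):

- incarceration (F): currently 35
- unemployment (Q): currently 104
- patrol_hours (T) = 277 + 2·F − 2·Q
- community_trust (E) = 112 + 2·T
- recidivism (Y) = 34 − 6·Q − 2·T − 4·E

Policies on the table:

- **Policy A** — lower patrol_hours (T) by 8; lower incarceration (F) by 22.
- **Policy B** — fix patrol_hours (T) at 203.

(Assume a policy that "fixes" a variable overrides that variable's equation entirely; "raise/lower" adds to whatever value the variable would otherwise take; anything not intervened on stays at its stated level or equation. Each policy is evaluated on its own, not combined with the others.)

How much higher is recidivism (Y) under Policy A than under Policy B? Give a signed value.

1160

Policy A (T − 8, F − 22):
  F = 35 − 22 = 13
  Q = 104
  T = 277 + 2·13 − 2·104 (−8 from intervention) = 87
  E = 112 + 2·87 = 286
  Y = 34 − 6·104 − 2·87 − 4·286 = -1908
Policy B (T := 203):
  F = 35
  Q = 104
  T = 203
  E = 112 + 2·203 = 518
  Y = 34 − 6·104 − 2·203 − 4·518 = -3068
Y: -1908 − (-3068) = 1160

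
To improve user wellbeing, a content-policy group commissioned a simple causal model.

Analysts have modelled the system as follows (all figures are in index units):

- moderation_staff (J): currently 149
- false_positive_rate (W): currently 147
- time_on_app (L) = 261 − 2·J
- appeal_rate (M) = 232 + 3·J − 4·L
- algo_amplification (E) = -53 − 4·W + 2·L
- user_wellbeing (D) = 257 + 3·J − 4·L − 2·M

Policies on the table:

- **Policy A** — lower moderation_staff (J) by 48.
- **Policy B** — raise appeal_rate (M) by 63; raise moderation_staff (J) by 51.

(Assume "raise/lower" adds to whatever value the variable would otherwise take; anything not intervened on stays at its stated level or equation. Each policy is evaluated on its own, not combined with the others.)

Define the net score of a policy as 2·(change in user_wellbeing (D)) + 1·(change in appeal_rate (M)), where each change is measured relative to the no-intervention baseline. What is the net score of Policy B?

-750

Baseline:
  J = 149
  L = 261 − 2·149 = -37
  M = 232 + 3·149 − 4·(-37) = 827
  D = 257 + 3·149 − 4·(-37) − 2·827 = -802
Policy B (M + 63, J + 51):
  J = 149 + 51 = 200
  L = 261 − 2·200 = -139
  M = 232 + 3·200 − 4·(-139) (+63 from intervention) = 1451
  D = 257 + 3·200 − 4·(-139) − 2·1451 = -1489
ΔD = -1489 − (-802) = -687; ΔM = 1451 − 827 = 624
Score = 2·(-687) + 1·624 = -750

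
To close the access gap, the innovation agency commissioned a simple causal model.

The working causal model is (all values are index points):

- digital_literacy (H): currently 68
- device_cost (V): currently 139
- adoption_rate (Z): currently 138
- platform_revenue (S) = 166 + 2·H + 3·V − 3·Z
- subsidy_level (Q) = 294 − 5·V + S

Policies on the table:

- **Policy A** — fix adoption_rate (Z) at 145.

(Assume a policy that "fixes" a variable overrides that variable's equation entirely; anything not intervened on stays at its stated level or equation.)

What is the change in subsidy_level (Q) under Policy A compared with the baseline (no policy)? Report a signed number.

Baseline:
  H = 68
  V = 139
  Z = 138
  S = 166 + 2·68 + 3·139 − 3·138 = 305
  Q = 294 − 5·139 + 305 = -96
Policy A (Z := 145):
  H = 68
  V = 139
  Z = 145
  S = 166 + 2·68 + 3·139 − 3·145 = 284
  Q = 294 − 5·139 + 284 = -117
Change in Q: -117 − (-96) = -21

-21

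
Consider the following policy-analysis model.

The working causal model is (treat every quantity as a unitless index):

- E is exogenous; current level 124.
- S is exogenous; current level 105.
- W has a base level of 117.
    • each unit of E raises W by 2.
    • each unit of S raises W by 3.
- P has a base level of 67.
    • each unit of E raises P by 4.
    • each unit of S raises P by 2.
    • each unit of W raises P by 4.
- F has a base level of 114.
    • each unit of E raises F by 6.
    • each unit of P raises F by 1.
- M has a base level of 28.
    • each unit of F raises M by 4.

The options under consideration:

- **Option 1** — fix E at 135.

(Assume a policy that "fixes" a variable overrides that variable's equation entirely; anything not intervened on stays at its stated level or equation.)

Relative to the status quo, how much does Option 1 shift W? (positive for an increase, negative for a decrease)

22

Baseline:
  E = 124
  S = 105
  W = 117 + 2·124 + 3·105 = 680
Option 1 (E := 135):
  E = 135
  S = 105
  W = 117 + 2·135 + 3·105 = 702
Change in W: 702 − 680 = 22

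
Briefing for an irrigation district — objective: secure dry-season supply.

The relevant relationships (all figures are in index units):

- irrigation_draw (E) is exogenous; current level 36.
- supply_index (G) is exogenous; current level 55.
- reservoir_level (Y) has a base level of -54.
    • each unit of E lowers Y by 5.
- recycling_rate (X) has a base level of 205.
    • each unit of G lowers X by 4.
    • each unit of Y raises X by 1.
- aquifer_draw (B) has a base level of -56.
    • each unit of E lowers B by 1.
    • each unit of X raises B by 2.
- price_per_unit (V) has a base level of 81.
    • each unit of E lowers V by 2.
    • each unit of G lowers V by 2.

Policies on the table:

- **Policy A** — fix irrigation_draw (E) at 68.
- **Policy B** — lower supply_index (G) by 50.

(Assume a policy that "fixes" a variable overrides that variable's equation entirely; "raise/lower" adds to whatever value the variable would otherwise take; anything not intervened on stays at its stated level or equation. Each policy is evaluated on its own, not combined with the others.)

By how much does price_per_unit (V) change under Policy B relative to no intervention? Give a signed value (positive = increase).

100

Baseline:
  E = 36
  G = 55
  V = 81 − 2·36 − 2·55 = -101
Policy B (G − 50):
  E = 36
  G = 55 − 50 = 5
  V = 81 − 2·36 − 2·5 = -1
Change in V: -1 − (-101) = 100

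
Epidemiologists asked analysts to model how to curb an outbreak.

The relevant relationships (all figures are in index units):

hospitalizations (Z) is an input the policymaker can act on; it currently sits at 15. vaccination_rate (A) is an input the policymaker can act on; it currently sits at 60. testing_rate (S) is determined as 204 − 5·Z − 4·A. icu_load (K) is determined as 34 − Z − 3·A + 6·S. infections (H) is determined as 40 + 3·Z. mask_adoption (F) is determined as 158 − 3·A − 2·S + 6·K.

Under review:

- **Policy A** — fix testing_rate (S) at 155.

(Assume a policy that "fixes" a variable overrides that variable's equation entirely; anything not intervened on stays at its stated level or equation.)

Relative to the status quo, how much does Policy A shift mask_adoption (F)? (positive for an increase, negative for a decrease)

Baseline:
  Z = 15
  A = 60
  S = 204 − 5·15 − 4·60 = -111
  K = 34 − 15 − 3·60 + 6·(-111) = -827
  F = 158 − 3·60 − 2·(-111) + 6·(-827) = -4762
Policy A (S := 155):
  Z = 15
  A = 60
  S = 155
  K = 34 − 15 − 3·60 + 6·155 = 769
  F = 158 − 3·60 − 2·155 + 6·769 = 4282
Change in F: 4282 − (-4762) = 9044

9044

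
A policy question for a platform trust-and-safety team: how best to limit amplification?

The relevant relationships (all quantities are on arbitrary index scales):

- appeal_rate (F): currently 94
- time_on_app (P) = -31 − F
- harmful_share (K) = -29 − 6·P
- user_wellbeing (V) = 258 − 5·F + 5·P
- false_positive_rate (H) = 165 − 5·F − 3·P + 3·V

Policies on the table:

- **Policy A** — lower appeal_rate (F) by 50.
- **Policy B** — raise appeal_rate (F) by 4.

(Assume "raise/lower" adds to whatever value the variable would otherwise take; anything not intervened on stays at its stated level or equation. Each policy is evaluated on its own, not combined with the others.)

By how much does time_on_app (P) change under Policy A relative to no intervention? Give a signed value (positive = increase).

Baseline:
  F = 94
  P = -31 − 94 = -125
Policy A (F − 50):
  F = 94 − 50 = 44
  P = -31 − 44 = -75
Change in P: -75 − (-125) = 50

50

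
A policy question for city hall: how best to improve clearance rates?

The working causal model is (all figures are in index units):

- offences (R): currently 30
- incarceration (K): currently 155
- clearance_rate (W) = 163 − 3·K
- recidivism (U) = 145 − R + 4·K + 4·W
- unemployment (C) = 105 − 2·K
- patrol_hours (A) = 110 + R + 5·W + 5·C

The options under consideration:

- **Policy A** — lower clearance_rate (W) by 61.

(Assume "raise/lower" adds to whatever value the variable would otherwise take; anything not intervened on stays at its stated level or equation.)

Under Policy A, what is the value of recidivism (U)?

-717

Policy A (W − 61):
  R = 30
  K = 155
  W = 163 − 3·155 (−61 from intervention) = -363
  U = 145 − 30 + 4·155 + 4·(-363) = -717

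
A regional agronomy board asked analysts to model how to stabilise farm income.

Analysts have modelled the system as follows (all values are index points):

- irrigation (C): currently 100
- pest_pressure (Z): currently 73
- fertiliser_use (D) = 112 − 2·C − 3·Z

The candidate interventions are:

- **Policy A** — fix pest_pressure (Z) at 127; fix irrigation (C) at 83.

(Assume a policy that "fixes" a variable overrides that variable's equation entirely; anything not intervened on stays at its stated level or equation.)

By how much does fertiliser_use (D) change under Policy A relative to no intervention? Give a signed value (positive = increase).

Baseline:
  C = 100
  Z = 73
  D = 112 − 2·100 − 3·73 = -307
Policy A (Z := 127, C := 83):
  C = 83
  Z = 127
  D = 112 − 2·83 − 3·127 = -435
Change in D: -435 − (-307) = -128

-128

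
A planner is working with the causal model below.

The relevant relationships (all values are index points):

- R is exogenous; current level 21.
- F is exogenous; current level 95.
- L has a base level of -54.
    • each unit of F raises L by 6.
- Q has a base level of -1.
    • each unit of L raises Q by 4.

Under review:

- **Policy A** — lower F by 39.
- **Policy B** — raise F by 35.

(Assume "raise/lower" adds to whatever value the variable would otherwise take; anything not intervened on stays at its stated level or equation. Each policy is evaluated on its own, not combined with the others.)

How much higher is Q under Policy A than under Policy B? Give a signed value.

Policy A (F − 39):
  F = 95 − 39 = 56
  L = -54 + 6·56 = 282
  Q = -1 + 4·282 = 1127
Policy B (F + 35):
  F = 95 + 35 = 130
  L = -54 + 6·130 = 726
  Q = -1 + 4·726 = 2903
Q: 1127 − 2903 = -1776

-1776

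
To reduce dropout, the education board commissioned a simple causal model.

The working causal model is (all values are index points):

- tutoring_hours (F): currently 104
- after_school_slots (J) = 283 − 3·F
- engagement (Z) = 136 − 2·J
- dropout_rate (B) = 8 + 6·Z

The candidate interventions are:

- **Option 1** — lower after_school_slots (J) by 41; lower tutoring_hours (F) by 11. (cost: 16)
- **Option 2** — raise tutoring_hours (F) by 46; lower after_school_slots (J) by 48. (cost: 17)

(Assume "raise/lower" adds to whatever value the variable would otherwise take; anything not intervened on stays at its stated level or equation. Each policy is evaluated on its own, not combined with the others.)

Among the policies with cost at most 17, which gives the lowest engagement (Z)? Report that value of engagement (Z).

Option 1 (J − 41, F − 11):
  F = 104 − 11 = 93
  J = 283 − 3·93 (−41 from intervention) = -37
  Z = 136 − 2·(-37) = 210
Option 2 (F + 46, J − 48):
  F = 104 + 46 = 150
  J = 283 − 3·150 (−48 from intervention) = -215
  Z = 136 − 2·(-215) = 566
Comparing — Option 1: Z=210, Option 2: Z=566. Lowest is 210 (Option 1).

210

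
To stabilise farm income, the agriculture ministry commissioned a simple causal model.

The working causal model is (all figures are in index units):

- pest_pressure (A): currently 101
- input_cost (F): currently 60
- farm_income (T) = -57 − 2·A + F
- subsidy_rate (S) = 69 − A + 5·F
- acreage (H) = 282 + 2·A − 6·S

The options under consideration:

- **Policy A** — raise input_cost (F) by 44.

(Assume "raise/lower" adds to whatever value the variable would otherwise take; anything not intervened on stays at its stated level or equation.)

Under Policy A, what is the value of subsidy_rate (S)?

488

Policy A (F + 44):
  A = 101
  F = 60 + 44 = 104
  S = 69 − 101 + 5·104 = 488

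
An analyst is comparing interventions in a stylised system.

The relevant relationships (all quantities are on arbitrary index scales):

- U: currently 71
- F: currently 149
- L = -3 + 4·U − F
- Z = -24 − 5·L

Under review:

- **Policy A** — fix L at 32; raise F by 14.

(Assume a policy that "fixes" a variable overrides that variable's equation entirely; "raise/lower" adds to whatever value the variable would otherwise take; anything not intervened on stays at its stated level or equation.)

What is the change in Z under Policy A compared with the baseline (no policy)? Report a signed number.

Baseline:
  U = 71
  F = 149
  L = -3 + 4·71 − 149 = 132
  Z = -24 − 5·132 = -684
Policy A (L := 32, F + 14):
  U = 71
  F = 149 + 14 = 163
  L = 32
  Z = -24 − 5·32 = -184
Change in Z: -184 − (-684) = 500

500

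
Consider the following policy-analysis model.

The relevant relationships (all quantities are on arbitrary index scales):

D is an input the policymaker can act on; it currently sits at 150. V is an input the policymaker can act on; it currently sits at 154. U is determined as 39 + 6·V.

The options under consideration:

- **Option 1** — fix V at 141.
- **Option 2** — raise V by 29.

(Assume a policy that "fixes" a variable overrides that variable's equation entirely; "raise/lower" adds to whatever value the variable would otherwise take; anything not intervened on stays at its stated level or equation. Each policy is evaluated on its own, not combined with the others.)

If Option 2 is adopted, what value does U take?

1137

Option 2 (V + 29):
  V = 154 + 29 = 183
  U = 39 + 6·183 = 1137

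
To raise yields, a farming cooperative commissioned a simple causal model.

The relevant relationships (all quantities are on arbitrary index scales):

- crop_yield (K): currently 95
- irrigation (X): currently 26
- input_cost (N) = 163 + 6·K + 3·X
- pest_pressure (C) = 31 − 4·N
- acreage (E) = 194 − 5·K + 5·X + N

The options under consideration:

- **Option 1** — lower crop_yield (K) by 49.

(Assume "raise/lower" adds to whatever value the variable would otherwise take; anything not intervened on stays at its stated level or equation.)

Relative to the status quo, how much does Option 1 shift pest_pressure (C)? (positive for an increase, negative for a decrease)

Baseline:
  K = 95
  X = 26
  N = 163 + 6·95 + 3·26 = 811
  C = 31 − 4·811 = -3213
Option 1 (K − 49):
  K = 95 − 49 = 46
  X = 26
  N = 163 + 6·46 + 3·26 = 517
  C = 31 − 4·517 = -2037
Change in C: -2037 − (-3213) = 1176

1176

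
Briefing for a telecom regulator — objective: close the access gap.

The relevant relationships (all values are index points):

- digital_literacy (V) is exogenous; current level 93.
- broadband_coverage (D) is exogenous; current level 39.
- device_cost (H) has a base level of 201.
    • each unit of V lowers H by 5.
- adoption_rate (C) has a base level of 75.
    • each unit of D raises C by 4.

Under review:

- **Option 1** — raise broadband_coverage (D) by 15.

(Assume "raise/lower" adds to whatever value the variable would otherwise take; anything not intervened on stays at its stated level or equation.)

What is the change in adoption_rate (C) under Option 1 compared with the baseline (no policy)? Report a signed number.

60

Baseline:
  D = 39
  C = 75 + 4·39 = 231
Option 1 (D + 15):
  D = 39 + 15 = 54
  C = 75 + 4·54 = 291
Change in C: 291 − 231 = 60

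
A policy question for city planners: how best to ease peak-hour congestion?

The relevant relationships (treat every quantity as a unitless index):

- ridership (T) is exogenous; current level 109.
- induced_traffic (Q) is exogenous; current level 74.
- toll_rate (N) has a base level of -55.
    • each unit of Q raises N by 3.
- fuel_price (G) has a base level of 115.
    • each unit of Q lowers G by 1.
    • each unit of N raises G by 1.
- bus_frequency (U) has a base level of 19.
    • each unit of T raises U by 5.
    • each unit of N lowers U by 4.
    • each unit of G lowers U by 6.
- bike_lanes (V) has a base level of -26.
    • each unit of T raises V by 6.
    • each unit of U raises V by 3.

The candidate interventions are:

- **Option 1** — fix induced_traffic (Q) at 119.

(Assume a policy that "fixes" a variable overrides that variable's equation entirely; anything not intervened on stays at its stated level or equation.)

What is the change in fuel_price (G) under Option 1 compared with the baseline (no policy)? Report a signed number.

Baseline:
  Q = 74
  N = -55 + 3·74 = 167
  G = 115 − 74 + 167 = 208
Option 1 (Q := 119):
  Q = 119
  N = -55 + 3·119 = 302
  G = 115 − 119 + 302 = 298
Change in G: 298 − 208 = 90

90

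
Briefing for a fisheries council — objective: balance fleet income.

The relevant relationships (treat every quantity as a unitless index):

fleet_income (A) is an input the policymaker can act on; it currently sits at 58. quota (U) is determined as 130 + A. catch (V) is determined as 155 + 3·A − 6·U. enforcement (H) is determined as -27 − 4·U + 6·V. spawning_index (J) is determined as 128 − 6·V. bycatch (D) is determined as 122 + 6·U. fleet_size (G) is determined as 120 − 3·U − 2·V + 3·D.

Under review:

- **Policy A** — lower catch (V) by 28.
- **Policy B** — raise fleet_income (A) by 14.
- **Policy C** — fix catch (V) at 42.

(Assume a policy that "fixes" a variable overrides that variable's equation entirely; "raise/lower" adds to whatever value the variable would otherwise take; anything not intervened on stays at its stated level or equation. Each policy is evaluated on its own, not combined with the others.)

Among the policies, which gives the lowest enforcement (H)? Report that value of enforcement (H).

Policy A (V − 28):
  A = 58
  U = 130 + 58 = 188
  V = 155 + 3·58 − 6·188 (−28 from intervention) = -827
  H = -27 − 4·188 + 6·(-827) = -5741
Policy B (A + 14):
  A = 58 + 14 = 72
  U = 130 + 72 = 202
  V = 155 + 3·72 − 6·202 = -841
  H = -27 − 4·202 + 6·(-841) = -5881
Policy C (V := 42):
  A = 58
  U = 130 + 58 = 188
  V = 42
  H = -27 − 4·188 + 6·42 = -527
Comparing — Policy A: H=-5741, Policy B: H=-5881, Policy C: H=-527. Lowest is -5881 (Policy B).

-5881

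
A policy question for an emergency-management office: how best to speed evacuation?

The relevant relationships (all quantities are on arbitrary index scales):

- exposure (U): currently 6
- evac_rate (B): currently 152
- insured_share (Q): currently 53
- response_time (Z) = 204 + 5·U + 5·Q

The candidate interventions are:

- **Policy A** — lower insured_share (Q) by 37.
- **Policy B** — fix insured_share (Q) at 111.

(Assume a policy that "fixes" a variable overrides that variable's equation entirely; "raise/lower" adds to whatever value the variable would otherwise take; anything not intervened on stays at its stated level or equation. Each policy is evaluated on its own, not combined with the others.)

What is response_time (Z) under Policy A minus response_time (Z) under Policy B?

Policy A (Q − 37):
  U = 6
  Q = 53 − 37 = 16
  Z = 204 + 5·6 + 5·16 = 314
Policy B (Q := 111):
  U = 6
  Q = 111
  Z = 204 + 5·6 + 5·111 = 789
Z: 314 − 789 = -475

-475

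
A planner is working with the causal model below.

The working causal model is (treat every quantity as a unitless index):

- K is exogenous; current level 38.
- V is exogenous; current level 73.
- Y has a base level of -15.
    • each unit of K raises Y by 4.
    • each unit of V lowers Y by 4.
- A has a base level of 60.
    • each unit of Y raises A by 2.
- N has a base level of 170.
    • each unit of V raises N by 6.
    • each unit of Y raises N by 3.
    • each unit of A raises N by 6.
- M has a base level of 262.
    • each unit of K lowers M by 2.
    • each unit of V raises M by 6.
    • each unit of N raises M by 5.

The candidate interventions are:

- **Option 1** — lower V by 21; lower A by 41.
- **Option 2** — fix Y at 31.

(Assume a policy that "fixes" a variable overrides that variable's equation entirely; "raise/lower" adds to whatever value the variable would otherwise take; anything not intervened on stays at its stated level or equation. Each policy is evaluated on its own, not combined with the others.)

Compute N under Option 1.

Option 1 (V − 21, A − 41):
  K = 38
  V = 73 − 21 = 52
  Y = -15 + 4·38 − 4·52 = -71
  A = 60 + 2·(-71) (−41 from intervention) = -123
  N = 170 + 6·52 + 3·(-71) + 6·(-123) = -469

-469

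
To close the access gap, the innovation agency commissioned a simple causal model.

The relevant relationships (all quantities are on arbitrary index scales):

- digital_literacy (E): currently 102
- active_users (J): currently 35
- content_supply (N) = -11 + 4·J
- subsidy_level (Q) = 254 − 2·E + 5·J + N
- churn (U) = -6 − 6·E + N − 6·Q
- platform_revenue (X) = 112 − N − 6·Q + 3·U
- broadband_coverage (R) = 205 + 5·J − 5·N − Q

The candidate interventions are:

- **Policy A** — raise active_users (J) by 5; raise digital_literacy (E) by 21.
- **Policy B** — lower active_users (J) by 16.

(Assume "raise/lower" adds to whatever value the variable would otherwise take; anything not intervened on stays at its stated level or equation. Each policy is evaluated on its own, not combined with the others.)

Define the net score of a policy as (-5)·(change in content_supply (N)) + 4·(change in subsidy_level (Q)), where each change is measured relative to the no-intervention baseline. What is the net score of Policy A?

-88

Baseline:
  E = 102
  J = 35
  N = -11 + 4·35 = 129
  Q = 254 − 2·102 + 5·35 + 129 = 354
Policy A (J + 5, E + 21):
  E = 102 + 21 = 123
  J = 35 + 5 = 40
  N = -11 + 4·40 = 149
  Q = 254 − 2·123 + 5·40 + 149 = 357
ΔN = 149 − 129 = 20; ΔQ = 357 − 354 = 3
Score = (-5)·20 + 4·3 = -88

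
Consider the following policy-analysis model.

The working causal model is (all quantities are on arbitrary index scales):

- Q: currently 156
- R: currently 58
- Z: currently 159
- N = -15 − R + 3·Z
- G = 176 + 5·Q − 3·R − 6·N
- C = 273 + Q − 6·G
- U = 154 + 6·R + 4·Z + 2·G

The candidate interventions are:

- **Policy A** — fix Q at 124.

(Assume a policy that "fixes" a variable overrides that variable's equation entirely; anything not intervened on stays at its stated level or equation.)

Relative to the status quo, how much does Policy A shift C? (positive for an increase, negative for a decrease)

928

Baseline:
  Q = 156
  R = 58
  Z = 159
  N = -15 − 58 + 3·159 = 404
  G = 176 + 5·156 − 3·58 − 6·404 = -1642
  C = 273 + 156 − 6·(-1642) = 10281
Policy A (Q := 124):
  Q = 124
  R = 58
  Z = 159
  N = -15 − 58 + 3·159 = 404
  G = 176 + 5·124 − 3·58 − 6·404 = -1802
  C = 273 + 124 − 6·(-1802) = 11209
Change in C: 11209 − 10281 = 928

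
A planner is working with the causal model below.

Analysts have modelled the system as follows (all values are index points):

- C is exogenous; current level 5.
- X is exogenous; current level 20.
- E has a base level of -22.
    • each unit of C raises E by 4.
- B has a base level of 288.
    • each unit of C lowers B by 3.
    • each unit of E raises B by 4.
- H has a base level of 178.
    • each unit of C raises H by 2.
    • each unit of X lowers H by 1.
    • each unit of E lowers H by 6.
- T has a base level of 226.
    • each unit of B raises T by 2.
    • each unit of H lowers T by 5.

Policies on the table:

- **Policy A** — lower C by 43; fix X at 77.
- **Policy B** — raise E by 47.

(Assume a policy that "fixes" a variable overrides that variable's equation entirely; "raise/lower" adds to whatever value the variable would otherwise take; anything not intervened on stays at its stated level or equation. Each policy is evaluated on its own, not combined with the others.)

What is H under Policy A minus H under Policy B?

Policy A (C − 43, X := 77):
  C = 5 − 43 = -38
  X = 77
  E = -22 + 4·(-38) = -174
  H = 178 + 2·(-38) − 77 − 6·(-174) = 1069
Policy B (E + 47):
  C = 5
  X = 20
  E = -22 + 4·5 (+47 from intervention) = 45
  H = 178 + 2·5 − 20 − 6·45 = -102
H: 1069 − (-102) = 1171

1171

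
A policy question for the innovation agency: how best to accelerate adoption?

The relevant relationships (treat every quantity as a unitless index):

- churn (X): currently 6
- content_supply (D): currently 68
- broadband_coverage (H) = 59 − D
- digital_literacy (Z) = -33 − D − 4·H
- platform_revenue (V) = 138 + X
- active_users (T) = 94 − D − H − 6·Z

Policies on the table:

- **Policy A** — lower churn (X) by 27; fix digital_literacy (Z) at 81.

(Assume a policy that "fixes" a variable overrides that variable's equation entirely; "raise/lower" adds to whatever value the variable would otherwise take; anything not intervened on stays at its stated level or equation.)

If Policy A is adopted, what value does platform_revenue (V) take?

Policy A (X − 27, Z := 81):
  X = 6 − 27 = -21
  V = 138 + (-21) = 117

117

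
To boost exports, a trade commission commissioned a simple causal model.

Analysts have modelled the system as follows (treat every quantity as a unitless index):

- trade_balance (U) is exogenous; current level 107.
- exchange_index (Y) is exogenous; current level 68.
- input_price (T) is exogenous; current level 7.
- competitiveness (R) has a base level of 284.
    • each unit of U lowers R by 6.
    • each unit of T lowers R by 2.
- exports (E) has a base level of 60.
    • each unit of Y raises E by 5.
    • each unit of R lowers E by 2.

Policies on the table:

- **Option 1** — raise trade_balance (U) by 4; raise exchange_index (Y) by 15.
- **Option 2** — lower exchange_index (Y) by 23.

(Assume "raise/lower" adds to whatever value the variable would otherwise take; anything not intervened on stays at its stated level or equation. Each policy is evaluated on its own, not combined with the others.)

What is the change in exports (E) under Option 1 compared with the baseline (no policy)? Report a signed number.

Baseline:
  U = 107
  Y = 68
  T = 7
  R = 284 − 6·107 − 2·7 = -372
  E = 60 + 5·68 − 2·(-372) = 1144
Option 1 (U + 4, Y + 15):
  U = 107 + 4 = 111
  Y = 68 + 15 = 83
  T = 7
  R = 284 − 6·111 − 2·7 = -396
  E = 60 + 5·83 − 2·(-396) = 1267
Change in E: 1267 − 1144 = 123

123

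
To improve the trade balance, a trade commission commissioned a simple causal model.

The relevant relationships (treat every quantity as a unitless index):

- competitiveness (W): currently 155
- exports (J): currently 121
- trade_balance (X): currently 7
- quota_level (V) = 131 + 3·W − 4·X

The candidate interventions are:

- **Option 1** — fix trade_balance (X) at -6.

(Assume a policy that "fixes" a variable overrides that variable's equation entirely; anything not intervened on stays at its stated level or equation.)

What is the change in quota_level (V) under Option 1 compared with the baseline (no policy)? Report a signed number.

Baseline:
  W = 155
  X = 7
  V = 131 + 3·155 − 4·7 = 568
Option 1 (X := -6):
  W = 155
  X = -6
  V = 131 + 3·155 − 4·(-6) = 620
Change in V: 620 − 568 = 52

52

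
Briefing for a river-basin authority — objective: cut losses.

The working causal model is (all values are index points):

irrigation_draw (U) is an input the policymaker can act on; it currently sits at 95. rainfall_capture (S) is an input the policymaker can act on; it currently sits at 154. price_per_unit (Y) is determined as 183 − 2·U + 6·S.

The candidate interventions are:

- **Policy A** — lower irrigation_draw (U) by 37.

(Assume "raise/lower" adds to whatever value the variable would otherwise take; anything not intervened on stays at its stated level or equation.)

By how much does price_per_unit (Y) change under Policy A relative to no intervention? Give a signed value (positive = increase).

74

Baseline:
  U = 95
  S = 154
  Y = 183 − 2·95 + 6·154 = 917
Policy A (U − 37):
  U = 95 − 37 = 58
  S = 154
  Y = 183 − 2·58 + 6·154 = 991
Change in Y: 991 − 917 = 74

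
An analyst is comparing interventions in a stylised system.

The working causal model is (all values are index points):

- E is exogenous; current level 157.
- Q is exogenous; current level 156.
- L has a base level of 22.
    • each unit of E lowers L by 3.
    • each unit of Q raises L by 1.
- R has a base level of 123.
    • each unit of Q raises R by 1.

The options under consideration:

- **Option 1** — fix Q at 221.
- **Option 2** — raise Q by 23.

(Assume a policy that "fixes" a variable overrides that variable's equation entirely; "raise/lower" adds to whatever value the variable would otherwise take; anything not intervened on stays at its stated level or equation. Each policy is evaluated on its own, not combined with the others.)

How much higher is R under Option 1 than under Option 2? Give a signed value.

42

Option 1 (Q := 221):
  Q = 221
  R = 123 + 221 = 344
Option 2 (Q + 23):
  Q = 156 + 23 = 179
  R = 123 + 179 = 302
R: 344 − 302 = 42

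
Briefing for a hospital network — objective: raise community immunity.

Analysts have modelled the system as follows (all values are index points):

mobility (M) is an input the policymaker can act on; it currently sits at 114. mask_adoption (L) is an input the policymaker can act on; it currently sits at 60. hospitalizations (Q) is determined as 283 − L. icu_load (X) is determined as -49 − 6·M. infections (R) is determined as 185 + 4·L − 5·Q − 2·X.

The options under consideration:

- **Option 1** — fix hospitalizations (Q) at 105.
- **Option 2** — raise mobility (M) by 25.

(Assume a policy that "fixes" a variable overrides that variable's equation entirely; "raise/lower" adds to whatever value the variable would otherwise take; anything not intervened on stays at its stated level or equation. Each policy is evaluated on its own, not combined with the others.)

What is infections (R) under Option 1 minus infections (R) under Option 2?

290

Option 1 (Q := 105):
  M = 114
  L = 60
  Q = 105
  X = -49 − 6·114 = -733
  R = 185 + 4·60 − 5·105 − 2·(-733) = 1366
Option 2 (M + 25):
  M = 114 + 25 = 139
  L = 60
  Q = 283 − 60 = 223
  X = -49 − 6·139 = -883
  R = 185 + 4·60 − 5·223 − 2·(-883) = 1076
R: 1366 − 1076 = 290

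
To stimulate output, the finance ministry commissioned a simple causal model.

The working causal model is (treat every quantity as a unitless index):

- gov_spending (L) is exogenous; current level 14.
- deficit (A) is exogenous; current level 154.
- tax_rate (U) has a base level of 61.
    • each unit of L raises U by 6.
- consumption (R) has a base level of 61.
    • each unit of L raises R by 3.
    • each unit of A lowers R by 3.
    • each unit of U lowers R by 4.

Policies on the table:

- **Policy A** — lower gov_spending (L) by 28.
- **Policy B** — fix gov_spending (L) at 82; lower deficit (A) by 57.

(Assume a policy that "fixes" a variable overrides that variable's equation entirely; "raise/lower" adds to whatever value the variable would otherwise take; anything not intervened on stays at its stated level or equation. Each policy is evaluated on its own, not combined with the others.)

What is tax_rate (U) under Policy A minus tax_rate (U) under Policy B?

Policy A (L − 28):
  L = 14 − 28 = -14
  U = 61 + 6·(-14) = -23
Policy B (L := 82, A − 57):
  L = 82
  U = 61 + 6·82 = 553
U: -23 − 553 = -576

-576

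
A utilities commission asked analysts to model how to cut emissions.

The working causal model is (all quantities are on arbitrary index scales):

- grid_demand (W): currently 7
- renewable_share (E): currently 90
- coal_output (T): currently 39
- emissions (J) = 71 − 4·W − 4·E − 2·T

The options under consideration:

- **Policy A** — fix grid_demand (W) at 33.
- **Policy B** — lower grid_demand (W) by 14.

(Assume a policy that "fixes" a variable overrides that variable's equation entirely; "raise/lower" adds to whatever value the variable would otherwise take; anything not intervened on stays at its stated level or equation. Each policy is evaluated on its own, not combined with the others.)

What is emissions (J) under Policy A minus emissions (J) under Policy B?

-160

Policy A (W := 33):
  W = 33
  E = 90
  T = 39
  J = 71 − 4·33 − 4·90 − 2·39 = -499
Policy B (W − 14):
  W = 7 − 14 = -7
  E = 90
  T = 39
  J = 71 − 4·(-7) − 4·90 − 2·39 = -339
J: -499 − (-339) = -160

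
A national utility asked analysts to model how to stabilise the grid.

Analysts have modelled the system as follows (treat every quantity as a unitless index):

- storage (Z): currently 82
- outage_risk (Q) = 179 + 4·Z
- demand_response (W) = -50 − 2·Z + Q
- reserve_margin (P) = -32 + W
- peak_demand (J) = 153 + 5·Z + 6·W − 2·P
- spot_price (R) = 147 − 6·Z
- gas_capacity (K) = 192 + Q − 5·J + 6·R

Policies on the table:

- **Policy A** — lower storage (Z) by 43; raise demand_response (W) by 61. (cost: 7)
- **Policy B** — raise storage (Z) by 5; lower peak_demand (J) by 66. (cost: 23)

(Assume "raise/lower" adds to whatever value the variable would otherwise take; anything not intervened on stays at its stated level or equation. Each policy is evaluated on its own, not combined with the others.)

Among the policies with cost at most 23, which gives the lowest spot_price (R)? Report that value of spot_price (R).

Policy A (Z − 43, W + 61):
  Z = 82 − 43 = 39
  R = 147 − 6·39 = -87
Policy B (Z + 5, J − 66):
  Z = 82 + 5 = 87
  R = 147 − 6·87 = -375
Comparing — Policy A: R=-87, Policy B: R=-375. Lowest is -375 (Policy B).

-375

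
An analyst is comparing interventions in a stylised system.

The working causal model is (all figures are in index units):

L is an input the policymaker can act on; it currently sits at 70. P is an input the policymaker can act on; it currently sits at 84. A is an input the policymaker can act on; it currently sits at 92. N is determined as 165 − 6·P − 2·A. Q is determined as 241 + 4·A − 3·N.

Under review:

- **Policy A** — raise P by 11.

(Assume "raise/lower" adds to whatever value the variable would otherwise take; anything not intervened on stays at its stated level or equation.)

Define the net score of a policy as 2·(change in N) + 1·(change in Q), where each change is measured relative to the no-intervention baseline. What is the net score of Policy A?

66

Baseline:
  P = 84
  A = 92
  N = 165 − 6·84 − 2·92 = -523
  Q = 241 + 4·92 − 3·(-523) = 2178
Policy A (P + 11):
  P = 84 + 11 = 95
  A = 92
  N = 165 − 6·95 − 2·92 = -589
  Q = 241 + 4·92 − 3·(-589) = 2376
ΔN = -589 − (-523) = -66; ΔQ = 2376 − 2178 = 198
Score = 2·(-66) + 1·198 = 66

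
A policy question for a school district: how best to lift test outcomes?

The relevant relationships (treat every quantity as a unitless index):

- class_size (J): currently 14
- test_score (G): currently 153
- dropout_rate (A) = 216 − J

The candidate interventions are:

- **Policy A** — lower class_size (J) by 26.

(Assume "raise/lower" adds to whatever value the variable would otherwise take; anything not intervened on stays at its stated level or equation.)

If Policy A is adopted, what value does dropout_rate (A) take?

Policy A (J − 26):
  J = 14 − 26 = -12
  A = 216 − (-12) = 228

228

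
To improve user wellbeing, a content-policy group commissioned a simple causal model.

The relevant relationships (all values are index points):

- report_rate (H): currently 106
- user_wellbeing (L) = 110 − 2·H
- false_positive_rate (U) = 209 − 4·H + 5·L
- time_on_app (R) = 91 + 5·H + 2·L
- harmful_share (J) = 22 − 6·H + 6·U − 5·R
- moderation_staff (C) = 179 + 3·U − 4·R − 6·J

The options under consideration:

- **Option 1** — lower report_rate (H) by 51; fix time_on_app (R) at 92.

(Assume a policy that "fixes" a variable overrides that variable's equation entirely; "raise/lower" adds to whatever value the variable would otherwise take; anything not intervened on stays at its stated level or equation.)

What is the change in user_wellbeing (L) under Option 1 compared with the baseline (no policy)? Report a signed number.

102

Baseline:
  H = 106
  L = 110 − 2·106 = -102
Option 1 (H − 51, R := 92):
  H = 106 − 51 = 55
  L = 110 − 2·55 = 0
Change in L: 0 − (-102) = 102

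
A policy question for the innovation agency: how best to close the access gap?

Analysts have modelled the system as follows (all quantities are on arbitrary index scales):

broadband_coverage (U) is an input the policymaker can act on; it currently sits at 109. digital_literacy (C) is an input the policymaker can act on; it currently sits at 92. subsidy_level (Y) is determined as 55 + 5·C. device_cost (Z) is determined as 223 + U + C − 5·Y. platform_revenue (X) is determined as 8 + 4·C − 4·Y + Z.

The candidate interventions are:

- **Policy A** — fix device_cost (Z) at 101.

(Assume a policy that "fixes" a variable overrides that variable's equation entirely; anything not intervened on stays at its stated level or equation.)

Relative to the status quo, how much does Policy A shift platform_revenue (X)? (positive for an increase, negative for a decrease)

Baseline:
  U = 109
  C = 92
  Y = 55 + 5·92 = 515
  Z = 223 + 109 + 92 − 5·515 = -2151
  X = 8 + 4·92 − 4·515 + (-2151) = -3835
Policy A (Z := 101):
  U = 109
  C = 92
  Y = 55 + 5·92 = 515
  Z = 101
  X = 8 + 4·92 − 4·515 + 101 = -1583
Change in X: -1583 − (-3835) = 2252

2252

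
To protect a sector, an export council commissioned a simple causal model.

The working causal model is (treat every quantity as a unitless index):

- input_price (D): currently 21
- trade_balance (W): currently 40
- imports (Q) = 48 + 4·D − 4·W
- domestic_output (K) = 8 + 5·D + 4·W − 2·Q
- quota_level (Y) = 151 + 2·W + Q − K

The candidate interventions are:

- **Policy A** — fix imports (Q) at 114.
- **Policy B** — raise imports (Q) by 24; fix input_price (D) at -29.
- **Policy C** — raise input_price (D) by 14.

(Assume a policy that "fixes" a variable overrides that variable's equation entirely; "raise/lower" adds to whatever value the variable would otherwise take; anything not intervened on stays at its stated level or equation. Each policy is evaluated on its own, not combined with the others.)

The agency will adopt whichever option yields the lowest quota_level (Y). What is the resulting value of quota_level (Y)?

Policy A (Q := 114):
  D = 21
  W = 40
  Q = 114
  K = 8 + 5·21 + 4·40 − 2·114 = 45
  Y = 151 + 2·40 + 114 − 45 = 300
Policy B (Q + 24, D := -29):
  D = -29
  W = 40
  Q = 48 + 4·(-29) − 4·40 (+24 from intervention) = -204
  K = 8 + 5·(-29) + 4·40 − 2·(-204) = 431
  Y = 151 + 2·40 + (-204) − 431 = -404
Policy C (D + 14):
  D = 21 + 14 = 35
  W = 40
  Q = 48 + 4·35 − 4·40 = 28
  K = 8 + 5·35 + 4·40 − 2·28 = 287
  Y = 151 + 2·40 + 28 − 287 = -28
Comparing — Policy A: Y=300, Policy B: Y=-404, Policy C: Y=-28. Lowest is -404 (Policy B).

-404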